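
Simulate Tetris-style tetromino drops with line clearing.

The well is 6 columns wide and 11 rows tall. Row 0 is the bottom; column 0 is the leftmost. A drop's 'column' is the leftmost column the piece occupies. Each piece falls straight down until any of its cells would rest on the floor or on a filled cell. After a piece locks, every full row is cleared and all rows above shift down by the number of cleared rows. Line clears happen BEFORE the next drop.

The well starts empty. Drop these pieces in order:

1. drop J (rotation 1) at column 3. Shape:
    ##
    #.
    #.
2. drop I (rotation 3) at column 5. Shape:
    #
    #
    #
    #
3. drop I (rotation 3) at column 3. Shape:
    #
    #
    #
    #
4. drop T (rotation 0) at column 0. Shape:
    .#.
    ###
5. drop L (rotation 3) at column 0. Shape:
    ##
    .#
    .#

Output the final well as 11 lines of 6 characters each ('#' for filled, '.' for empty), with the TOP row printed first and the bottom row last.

Answer: ......
......
......
......
...#..
...#..
##.#..
.#.#.#
.#.###
.#.#.#
####.#

Derivation:
Drop 1: J rot1 at col 3 lands with bottom-row=0; cleared 0 line(s) (total 0); column heights now [0 0 0 3 3 0], max=3
Drop 2: I rot3 at col 5 lands with bottom-row=0; cleared 0 line(s) (total 0); column heights now [0 0 0 3 3 4], max=4
Drop 3: I rot3 at col 3 lands with bottom-row=3; cleared 0 line(s) (total 0); column heights now [0 0 0 7 3 4], max=7
Drop 4: T rot0 at col 0 lands with bottom-row=0; cleared 0 line(s) (total 0); column heights now [1 2 1 7 3 4], max=7
Drop 5: L rot3 at col 0 lands with bottom-row=2; cleared 0 line(s) (total 0); column heights now [5 5 1 7 3 4], max=7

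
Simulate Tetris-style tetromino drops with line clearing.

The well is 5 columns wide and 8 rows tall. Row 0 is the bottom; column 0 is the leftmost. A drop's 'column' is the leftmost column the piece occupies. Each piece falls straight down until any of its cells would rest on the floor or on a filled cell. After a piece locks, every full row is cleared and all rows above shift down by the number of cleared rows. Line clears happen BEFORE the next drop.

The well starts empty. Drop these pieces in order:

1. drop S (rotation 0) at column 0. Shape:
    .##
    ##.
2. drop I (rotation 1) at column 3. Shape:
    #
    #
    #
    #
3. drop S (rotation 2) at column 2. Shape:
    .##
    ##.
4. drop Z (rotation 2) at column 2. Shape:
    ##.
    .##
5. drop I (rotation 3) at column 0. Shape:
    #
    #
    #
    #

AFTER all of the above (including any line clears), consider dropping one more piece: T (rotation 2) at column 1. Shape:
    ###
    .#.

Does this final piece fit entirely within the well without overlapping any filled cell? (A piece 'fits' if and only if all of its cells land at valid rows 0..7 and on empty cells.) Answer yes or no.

Answer: no

Derivation:
Drop 1: S rot0 at col 0 lands with bottom-row=0; cleared 0 line(s) (total 0); column heights now [1 2 2 0 0], max=2
Drop 2: I rot1 at col 3 lands with bottom-row=0; cleared 0 line(s) (total 0); column heights now [1 2 2 4 0], max=4
Drop 3: S rot2 at col 2 lands with bottom-row=4; cleared 0 line(s) (total 0); column heights now [1 2 5 6 6], max=6
Drop 4: Z rot2 at col 2 lands with bottom-row=6; cleared 0 line(s) (total 0); column heights now [1 2 8 8 7], max=8
Drop 5: I rot3 at col 0 lands with bottom-row=1; cleared 0 line(s) (total 0); column heights now [5 2 8 8 7], max=8
Test piece T rot2 at col 1 (width 3): heights before test = [5 2 8 8 7]; fits = False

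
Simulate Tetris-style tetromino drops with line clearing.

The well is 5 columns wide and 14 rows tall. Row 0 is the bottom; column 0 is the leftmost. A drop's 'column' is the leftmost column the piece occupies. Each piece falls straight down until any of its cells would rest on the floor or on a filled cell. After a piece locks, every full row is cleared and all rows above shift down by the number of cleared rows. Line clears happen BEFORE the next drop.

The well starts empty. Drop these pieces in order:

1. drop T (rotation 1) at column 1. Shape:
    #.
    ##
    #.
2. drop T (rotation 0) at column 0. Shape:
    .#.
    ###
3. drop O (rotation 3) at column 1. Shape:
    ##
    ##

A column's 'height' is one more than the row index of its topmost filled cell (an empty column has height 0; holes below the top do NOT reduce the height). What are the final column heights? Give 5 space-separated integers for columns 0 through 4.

Answer: 4 7 7 0 0

Derivation:
Drop 1: T rot1 at col 1 lands with bottom-row=0; cleared 0 line(s) (total 0); column heights now [0 3 2 0 0], max=3
Drop 2: T rot0 at col 0 lands with bottom-row=3; cleared 0 line(s) (total 0); column heights now [4 5 4 0 0], max=5
Drop 3: O rot3 at col 1 lands with bottom-row=5; cleared 0 line(s) (total 0); column heights now [4 7 7 0 0], max=7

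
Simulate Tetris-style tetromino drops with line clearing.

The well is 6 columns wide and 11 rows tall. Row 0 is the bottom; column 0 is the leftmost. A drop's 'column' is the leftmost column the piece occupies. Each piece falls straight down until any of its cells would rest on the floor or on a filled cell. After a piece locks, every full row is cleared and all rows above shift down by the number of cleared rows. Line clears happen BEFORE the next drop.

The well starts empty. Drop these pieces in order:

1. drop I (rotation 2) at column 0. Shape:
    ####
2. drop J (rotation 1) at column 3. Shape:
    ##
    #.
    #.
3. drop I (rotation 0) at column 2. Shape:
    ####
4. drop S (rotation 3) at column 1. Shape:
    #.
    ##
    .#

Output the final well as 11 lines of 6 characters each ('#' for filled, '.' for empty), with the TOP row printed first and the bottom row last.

Drop 1: I rot2 at col 0 lands with bottom-row=0; cleared 0 line(s) (total 0); column heights now [1 1 1 1 0 0], max=1
Drop 2: J rot1 at col 3 lands with bottom-row=1; cleared 0 line(s) (total 0); column heights now [1 1 1 4 4 0], max=4
Drop 3: I rot0 at col 2 lands with bottom-row=4; cleared 0 line(s) (total 0); column heights now [1 1 5 5 5 5], max=5
Drop 4: S rot3 at col 1 lands with bottom-row=5; cleared 0 line(s) (total 0); column heights now [1 8 7 5 5 5], max=8

Answer: ......
......
......
.#....
.##...
..#...
..####
...##.
...#..
...#..
####..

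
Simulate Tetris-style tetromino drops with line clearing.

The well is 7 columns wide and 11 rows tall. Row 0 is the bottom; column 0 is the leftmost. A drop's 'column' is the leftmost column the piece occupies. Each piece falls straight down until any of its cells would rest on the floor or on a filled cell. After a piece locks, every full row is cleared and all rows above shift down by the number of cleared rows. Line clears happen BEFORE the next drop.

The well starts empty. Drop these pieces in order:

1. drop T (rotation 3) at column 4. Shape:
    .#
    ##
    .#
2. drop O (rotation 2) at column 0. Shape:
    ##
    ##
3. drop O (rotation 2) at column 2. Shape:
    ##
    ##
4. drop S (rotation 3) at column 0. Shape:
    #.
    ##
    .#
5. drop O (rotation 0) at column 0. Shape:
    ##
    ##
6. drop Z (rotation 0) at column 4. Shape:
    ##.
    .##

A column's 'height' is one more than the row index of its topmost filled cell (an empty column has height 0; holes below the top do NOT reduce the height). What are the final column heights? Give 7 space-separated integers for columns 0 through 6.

Drop 1: T rot3 at col 4 lands with bottom-row=0; cleared 0 line(s) (total 0); column heights now [0 0 0 0 2 3 0], max=3
Drop 2: O rot2 at col 0 lands with bottom-row=0; cleared 0 line(s) (total 0); column heights now [2 2 0 0 2 3 0], max=3
Drop 3: O rot2 at col 2 lands with bottom-row=0; cleared 0 line(s) (total 0); column heights now [2 2 2 2 2 3 0], max=3
Drop 4: S rot3 at col 0 lands with bottom-row=2; cleared 0 line(s) (total 0); column heights now [5 4 2 2 2 3 0], max=5
Drop 5: O rot0 at col 0 lands with bottom-row=5; cleared 0 line(s) (total 0); column heights now [7 7 2 2 2 3 0], max=7
Drop 6: Z rot0 at col 4 lands with bottom-row=3; cleared 0 line(s) (total 0); column heights now [7 7 2 2 5 5 4], max=7

Answer: 7 7 2 2 5 5 4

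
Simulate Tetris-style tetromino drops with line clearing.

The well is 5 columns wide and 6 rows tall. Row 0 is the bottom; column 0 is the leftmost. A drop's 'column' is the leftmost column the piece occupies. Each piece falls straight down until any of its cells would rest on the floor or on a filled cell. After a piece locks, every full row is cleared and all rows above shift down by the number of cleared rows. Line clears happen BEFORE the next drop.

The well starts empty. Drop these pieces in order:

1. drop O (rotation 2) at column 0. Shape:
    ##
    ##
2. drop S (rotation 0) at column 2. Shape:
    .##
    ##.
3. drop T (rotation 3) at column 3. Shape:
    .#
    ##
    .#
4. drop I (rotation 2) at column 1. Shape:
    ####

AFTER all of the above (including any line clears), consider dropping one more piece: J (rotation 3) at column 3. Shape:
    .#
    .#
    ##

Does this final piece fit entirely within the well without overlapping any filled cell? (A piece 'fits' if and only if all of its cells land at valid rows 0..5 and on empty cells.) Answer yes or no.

Answer: no

Derivation:
Drop 1: O rot2 at col 0 lands with bottom-row=0; cleared 0 line(s) (total 0); column heights now [2 2 0 0 0], max=2
Drop 2: S rot0 at col 2 lands with bottom-row=0; cleared 0 line(s) (total 0); column heights now [2 2 1 2 2], max=2
Drop 3: T rot3 at col 3 lands with bottom-row=2; cleared 0 line(s) (total 0); column heights now [2 2 1 4 5], max=5
Drop 4: I rot2 at col 1 lands with bottom-row=5; cleared 0 line(s) (total 0); column heights now [2 6 6 6 6], max=6
Test piece J rot3 at col 3 (width 2): heights before test = [2 6 6 6 6]; fits = False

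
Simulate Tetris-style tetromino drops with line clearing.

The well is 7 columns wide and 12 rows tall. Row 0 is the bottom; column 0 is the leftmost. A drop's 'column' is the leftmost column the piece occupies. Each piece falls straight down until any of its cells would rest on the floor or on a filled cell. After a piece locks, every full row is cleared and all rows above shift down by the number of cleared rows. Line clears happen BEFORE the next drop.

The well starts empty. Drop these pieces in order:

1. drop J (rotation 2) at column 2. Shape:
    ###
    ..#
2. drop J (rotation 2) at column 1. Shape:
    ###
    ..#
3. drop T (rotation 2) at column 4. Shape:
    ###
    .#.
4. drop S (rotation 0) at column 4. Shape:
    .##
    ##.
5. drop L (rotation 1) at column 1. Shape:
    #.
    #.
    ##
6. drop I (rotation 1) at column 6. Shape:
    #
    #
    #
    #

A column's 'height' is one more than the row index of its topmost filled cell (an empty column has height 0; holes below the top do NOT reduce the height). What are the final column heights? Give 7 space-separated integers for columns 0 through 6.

Answer: 0 7 5 4 4 5 9

Derivation:
Drop 1: J rot2 at col 2 lands with bottom-row=0; cleared 0 line(s) (total 0); column heights now [0 0 2 2 2 0 0], max=2
Drop 2: J rot2 at col 1 lands with bottom-row=2; cleared 0 line(s) (total 0); column heights now [0 4 4 4 2 0 0], max=4
Drop 3: T rot2 at col 4 lands with bottom-row=1; cleared 0 line(s) (total 0); column heights now [0 4 4 4 3 3 3], max=4
Drop 4: S rot0 at col 4 lands with bottom-row=3; cleared 0 line(s) (total 0); column heights now [0 4 4 4 4 5 5], max=5
Drop 5: L rot1 at col 1 lands with bottom-row=4; cleared 0 line(s) (total 0); column heights now [0 7 5 4 4 5 5], max=7
Drop 6: I rot1 at col 6 lands with bottom-row=5; cleared 0 line(s) (total 0); column heights now [0 7 5 4 4 5 9], max=9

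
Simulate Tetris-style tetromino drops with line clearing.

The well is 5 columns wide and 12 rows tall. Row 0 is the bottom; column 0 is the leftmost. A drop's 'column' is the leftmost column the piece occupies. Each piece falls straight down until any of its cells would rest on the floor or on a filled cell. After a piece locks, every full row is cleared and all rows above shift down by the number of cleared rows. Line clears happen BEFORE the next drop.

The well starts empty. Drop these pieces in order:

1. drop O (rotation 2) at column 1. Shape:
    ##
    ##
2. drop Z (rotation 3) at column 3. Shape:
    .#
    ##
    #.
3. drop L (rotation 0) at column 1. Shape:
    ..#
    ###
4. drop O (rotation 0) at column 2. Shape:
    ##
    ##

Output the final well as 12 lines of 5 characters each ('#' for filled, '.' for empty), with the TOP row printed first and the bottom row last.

Answer: .....
.....
.....
.....
.....
.....
..##.
..##.
...#.
.####
.####
.###.

Derivation:
Drop 1: O rot2 at col 1 lands with bottom-row=0; cleared 0 line(s) (total 0); column heights now [0 2 2 0 0], max=2
Drop 2: Z rot3 at col 3 lands with bottom-row=0; cleared 0 line(s) (total 0); column heights now [0 2 2 2 3], max=3
Drop 3: L rot0 at col 1 lands with bottom-row=2; cleared 0 line(s) (total 0); column heights now [0 3 3 4 3], max=4
Drop 4: O rot0 at col 2 lands with bottom-row=4; cleared 0 line(s) (total 0); column heights now [0 3 6 6 3], max=6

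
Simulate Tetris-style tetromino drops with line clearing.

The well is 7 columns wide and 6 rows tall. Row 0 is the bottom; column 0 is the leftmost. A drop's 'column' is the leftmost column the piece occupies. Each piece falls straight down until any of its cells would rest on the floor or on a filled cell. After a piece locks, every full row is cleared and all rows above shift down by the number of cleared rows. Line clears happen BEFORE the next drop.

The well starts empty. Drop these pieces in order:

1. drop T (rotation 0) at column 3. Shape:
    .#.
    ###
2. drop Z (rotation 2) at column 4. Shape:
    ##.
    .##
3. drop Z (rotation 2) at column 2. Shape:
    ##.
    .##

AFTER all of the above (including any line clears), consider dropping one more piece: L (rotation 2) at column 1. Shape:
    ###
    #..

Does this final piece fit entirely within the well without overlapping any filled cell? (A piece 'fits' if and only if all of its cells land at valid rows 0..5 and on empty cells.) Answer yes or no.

Drop 1: T rot0 at col 3 lands with bottom-row=0; cleared 0 line(s) (total 0); column heights now [0 0 0 1 2 1 0], max=2
Drop 2: Z rot2 at col 4 lands with bottom-row=1; cleared 0 line(s) (total 0); column heights now [0 0 0 1 3 3 2], max=3
Drop 3: Z rot2 at col 2 lands with bottom-row=3; cleared 0 line(s) (total 0); column heights now [0 0 5 5 4 3 2], max=5
Test piece L rot2 at col 1 (width 3): heights before test = [0 0 5 5 4 3 2]; fits = True

Answer: yes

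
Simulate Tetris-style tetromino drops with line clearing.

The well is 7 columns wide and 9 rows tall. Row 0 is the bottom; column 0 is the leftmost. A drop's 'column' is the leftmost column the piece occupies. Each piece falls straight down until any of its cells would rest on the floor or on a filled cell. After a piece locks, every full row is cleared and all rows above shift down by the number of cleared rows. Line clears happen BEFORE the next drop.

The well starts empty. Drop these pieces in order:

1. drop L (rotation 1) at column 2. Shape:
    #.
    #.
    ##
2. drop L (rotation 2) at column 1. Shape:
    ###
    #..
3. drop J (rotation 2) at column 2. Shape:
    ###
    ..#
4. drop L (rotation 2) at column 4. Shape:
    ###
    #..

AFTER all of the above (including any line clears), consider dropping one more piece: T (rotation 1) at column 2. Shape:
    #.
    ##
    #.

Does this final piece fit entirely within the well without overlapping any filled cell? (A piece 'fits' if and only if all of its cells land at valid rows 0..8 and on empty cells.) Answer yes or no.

Drop 1: L rot1 at col 2 lands with bottom-row=0; cleared 0 line(s) (total 0); column heights now [0 0 3 1 0 0 0], max=3
Drop 2: L rot2 at col 1 lands with bottom-row=2; cleared 0 line(s) (total 0); column heights now [0 4 4 4 0 0 0], max=4
Drop 3: J rot2 at col 2 lands with bottom-row=3; cleared 0 line(s) (total 0); column heights now [0 4 5 5 5 0 0], max=5
Drop 4: L rot2 at col 4 lands with bottom-row=5; cleared 0 line(s) (total 0); column heights now [0 4 5 5 7 7 7], max=7
Test piece T rot1 at col 2 (width 2): heights before test = [0 4 5 5 7 7 7]; fits = True

Answer: yes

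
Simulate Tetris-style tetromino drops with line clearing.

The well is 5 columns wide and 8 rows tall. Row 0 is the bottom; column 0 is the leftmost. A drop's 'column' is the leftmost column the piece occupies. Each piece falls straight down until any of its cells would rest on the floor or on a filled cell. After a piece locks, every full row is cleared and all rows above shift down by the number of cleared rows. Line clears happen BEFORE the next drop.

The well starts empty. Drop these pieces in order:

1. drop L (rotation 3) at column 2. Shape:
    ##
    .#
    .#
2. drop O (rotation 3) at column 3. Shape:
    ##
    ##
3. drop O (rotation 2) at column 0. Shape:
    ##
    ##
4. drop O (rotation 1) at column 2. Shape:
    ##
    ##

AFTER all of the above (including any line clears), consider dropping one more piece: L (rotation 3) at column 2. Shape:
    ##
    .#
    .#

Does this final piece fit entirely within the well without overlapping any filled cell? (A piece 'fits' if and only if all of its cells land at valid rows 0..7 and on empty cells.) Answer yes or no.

Answer: no

Derivation:
Drop 1: L rot3 at col 2 lands with bottom-row=0; cleared 0 line(s) (total 0); column heights now [0 0 3 3 0], max=3
Drop 2: O rot3 at col 3 lands with bottom-row=3; cleared 0 line(s) (total 0); column heights now [0 0 3 5 5], max=5
Drop 3: O rot2 at col 0 lands with bottom-row=0; cleared 0 line(s) (total 0); column heights now [2 2 3 5 5], max=5
Drop 4: O rot1 at col 2 lands with bottom-row=5; cleared 0 line(s) (total 0); column heights now [2 2 7 7 5], max=7
Test piece L rot3 at col 2 (width 2): heights before test = [2 2 7 7 5]; fits = False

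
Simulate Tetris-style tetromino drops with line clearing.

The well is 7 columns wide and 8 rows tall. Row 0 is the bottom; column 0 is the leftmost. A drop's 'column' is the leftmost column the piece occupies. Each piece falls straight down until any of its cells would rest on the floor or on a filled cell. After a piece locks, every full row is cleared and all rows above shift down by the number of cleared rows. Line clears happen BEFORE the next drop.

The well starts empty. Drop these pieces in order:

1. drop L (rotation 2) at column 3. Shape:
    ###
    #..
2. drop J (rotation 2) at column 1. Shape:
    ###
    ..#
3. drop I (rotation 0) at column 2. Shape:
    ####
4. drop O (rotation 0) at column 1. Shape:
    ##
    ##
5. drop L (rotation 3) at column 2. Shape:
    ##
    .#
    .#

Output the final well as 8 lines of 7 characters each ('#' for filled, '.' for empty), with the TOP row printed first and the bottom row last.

Answer: ..##...
.###...
.###...
..####.
.###...
...#...
...###.
...#...

Derivation:
Drop 1: L rot2 at col 3 lands with bottom-row=0; cleared 0 line(s) (total 0); column heights now [0 0 0 2 2 2 0], max=2
Drop 2: J rot2 at col 1 lands with bottom-row=2; cleared 0 line(s) (total 0); column heights now [0 4 4 4 2 2 0], max=4
Drop 3: I rot0 at col 2 lands with bottom-row=4; cleared 0 line(s) (total 0); column heights now [0 4 5 5 5 5 0], max=5
Drop 4: O rot0 at col 1 lands with bottom-row=5; cleared 0 line(s) (total 0); column heights now [0 7 7 5 5 5 0], max=7
Drop 5: L rot3 at col 2 lands with bottom-row=5; cleared 0 line(s) (total 0); column heights now [0 7 8 8 5 5 0], max=8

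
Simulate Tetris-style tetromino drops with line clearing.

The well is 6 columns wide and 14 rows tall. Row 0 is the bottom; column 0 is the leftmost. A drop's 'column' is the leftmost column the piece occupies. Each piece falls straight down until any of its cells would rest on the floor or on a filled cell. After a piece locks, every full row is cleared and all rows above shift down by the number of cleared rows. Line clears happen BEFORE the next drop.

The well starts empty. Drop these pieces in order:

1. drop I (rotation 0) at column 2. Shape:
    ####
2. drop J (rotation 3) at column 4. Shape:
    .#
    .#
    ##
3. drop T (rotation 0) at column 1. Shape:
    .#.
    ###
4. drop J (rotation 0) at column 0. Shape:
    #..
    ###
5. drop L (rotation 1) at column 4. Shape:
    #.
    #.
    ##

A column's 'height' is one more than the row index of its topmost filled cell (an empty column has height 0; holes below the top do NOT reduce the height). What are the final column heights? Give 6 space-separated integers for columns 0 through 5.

Answer: 5 4 4 2 7 5

Derivation:
Drop 1: I rot0 at col 2 lands with bottom-row=0; cleared 0 line(s) (total 0); column heights now [0 0 1 1 1 1], max=1
Drop 2: J rot3 at col 4 lands with bottom-row=1; cleared 0 line(s) (total 0); column heights now [0 0 1 1 2 4], max=4
Drop 3: T rot0 at col 1 lands with bottom-row=1; cleared 0 line(s) (total 0); column heights now [0 2 3 2 2 4], max=4
Drop 4: J rot0 at col 0 lands with bottom-row=3; cleared 0 line(s) (total 0); column heights now [5 4 4 2 2 4], max=5
Drop 5: L rot1 at col 4 lands with bottom-row=4; cleared 0 line(s) (total 0); column heights now [5 4 4 2 7 5], max=7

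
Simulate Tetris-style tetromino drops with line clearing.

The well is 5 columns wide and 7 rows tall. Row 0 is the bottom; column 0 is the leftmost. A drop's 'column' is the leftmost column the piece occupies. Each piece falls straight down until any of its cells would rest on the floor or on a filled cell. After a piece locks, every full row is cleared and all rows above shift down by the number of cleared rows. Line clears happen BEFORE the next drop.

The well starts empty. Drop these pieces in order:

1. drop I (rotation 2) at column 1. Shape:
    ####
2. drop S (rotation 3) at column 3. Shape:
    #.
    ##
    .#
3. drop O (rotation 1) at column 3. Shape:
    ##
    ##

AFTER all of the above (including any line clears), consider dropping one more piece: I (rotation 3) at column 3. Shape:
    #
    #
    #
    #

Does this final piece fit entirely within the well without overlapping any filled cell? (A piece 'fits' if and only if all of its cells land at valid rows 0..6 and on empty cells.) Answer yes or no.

Drop 1: I rot2 at col 1 lands with bottom-row=0; cleared 0 line(s) (total 0); column heights now [0 1 1 1 1], max=1
Drop 2: S rot3 at col 3 lands with bottom-row=1; cleared 0 line(s) (total 0); column heights now [0 1 1 4 3], max=4
Drop 3: O rot1 at col 3 lands with bottom-row=4; cleared 0 line(s) (total 0); column heights now [0 1 1 6 6], max=6
Test piece I rot3 at col 3 (width 1): heights before test = [0 1 1 6 6]; fits = False

Answer: no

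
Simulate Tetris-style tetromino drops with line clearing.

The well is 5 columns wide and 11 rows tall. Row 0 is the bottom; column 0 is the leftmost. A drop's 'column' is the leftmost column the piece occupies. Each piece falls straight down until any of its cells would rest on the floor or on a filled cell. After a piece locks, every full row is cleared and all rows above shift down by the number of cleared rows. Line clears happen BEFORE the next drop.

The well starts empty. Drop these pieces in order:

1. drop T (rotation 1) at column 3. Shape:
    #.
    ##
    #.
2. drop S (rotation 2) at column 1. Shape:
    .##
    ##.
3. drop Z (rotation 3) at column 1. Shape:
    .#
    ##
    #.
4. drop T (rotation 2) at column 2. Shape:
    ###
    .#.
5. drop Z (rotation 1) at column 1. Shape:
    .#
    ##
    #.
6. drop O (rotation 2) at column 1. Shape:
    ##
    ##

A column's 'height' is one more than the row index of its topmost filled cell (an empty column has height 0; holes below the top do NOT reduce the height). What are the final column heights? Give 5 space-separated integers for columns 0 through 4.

Drop 1: T rot1 at col 3 lands with bottom-row=0; cleared 0 line(s) (total 0); column heights now [0 0 0 3 2], max=3
Drop 2: S rot2 at col 1 lands with bottom-row=2; cleared 0 line(s) (total 0); column heights now [0 3 4 4 2], max=4
Drop 3: Z rot3 at col 1 lands with bottom-row=3; cleared 0 line(s) (total 0); column heights now [0 5 6 4 2], max=6
Drop 4: T rot2 at col 2 lands with bottom-row=5; cleared 0 line(s) (total 0); column heights now [0 5 7 7 7], max=7
Drop 5: Z rot1 at col 1 lands with bottom-row=6; cleared 0 line(s) (total 0); column heights now [0 8 9 7 7], max=9
Drop 6: O rot2 at col 1 lands with bottom-row=9; cleared 0 line(s) (total 0); column heights now [0 11 11 7 7], max=11

Answer: 0 11 11 7 7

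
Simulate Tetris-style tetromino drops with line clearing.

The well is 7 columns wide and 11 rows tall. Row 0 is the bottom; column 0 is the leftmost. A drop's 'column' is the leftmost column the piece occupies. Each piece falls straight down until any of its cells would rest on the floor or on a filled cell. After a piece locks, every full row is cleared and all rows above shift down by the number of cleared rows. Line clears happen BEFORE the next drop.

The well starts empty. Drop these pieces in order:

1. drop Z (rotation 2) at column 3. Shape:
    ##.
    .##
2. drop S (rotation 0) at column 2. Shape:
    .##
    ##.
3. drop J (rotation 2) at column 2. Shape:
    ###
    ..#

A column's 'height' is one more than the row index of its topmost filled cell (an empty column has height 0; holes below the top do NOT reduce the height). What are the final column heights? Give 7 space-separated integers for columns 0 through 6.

Drop 1: Z rot2 at col 3 lands with bottom-row=0; cleared 0 line(s) (total 0); column heights now [0 0 0 2 2 1 0], max=2
Drop 2: S rot0 at col 2 lands with bottom-row=2; cleared 0 line(s) (total 0); column heights now [0 0 3 4 4 1 0], max=4
Drop 3: J rot2 at col 2 lands with bottom-row=4; cleared 0 line(s) (total 0); column heights now [0 0 6 6 6 1 0], max=6

Answer: 0 0 6 6 6 1 0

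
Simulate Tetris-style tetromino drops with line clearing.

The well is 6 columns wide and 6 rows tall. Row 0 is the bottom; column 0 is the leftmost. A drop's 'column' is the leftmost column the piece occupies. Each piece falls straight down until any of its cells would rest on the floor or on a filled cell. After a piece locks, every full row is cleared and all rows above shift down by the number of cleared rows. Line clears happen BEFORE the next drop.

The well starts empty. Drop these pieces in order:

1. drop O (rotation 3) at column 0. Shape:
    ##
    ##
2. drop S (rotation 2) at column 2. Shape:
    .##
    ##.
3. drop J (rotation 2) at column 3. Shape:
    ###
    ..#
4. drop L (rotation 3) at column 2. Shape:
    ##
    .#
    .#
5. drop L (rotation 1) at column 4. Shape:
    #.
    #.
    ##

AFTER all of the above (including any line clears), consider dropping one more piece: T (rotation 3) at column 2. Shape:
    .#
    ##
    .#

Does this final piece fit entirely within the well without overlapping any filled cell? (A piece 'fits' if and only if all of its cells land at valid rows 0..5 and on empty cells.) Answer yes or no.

Drop 1: O rot3 at col 0 lands with bottom-row=0; cleared 0 line(s) (total 0); column heights now [2 2 0 0 0 0], max=2
Drop 2: S rot2 at col 2 lands with bottom-row=0; cleared 0 line(s) (total 0); column heights now [2 2 1 2 2 0], max=2
Drop 3: J rot2 at col 3 lands with bottom-row=1; cleared 0 line(s) (total 0); column heights now [2 2 1 3 3 3], max=3
Drop 4: L rot3 at col 2 lands with bottom-row=3; cleared 0 line(s) (total 0); column heights now [2 2 6 6 3 3], max=6
Drop 5: L rot1 at col 4 lands with bottom-row=3; cleared 0 line(s) (total 0); column heights now [2 2 6 6 6 4], max=6
Test piece T rot3 at col 2 (width 2): heights before test = [2 2 6 6 6 4]; fits = False

Answer: no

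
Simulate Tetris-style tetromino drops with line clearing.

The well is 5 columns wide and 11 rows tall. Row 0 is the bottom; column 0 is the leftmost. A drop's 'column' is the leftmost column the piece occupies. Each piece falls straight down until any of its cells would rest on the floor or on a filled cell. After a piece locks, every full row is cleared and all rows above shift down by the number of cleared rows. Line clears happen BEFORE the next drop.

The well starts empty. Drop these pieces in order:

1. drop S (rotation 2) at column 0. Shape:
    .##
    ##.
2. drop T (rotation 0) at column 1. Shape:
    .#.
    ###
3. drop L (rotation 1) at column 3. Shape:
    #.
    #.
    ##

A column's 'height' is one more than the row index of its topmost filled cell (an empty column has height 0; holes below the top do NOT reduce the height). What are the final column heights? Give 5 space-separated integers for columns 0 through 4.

Drop 1: S rot2 at col 0 lands with bottom-row=0; cleared 0 line(s) (total 0); column heights now [1 2 2 0 0], max=2
Drop 2: T rot0 at col 1 lands with bottom-row=2; cleared 0 line(s) (total 0); column heights now [1 3 4 3 0], max=4
Drop 3: L rot1 at col 3 lands with bottom-row=3; cleared 0 line(s) (total 0); column heights now [1 3 4 6 4], max=6

Answer: 1 3 4 6 4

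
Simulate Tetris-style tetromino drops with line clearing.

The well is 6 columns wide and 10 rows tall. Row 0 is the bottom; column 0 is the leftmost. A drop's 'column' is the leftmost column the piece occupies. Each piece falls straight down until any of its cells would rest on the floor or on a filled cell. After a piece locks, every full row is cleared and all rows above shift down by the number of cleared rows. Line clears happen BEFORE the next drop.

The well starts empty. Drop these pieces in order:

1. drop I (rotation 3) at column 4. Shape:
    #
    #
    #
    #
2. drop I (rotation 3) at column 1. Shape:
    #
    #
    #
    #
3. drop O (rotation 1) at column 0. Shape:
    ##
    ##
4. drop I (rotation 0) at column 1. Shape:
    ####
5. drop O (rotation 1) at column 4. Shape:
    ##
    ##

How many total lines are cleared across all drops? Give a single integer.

Drop 1: I rot3 at col 4 lands with bottom-row=0; cleared 0 line(s) (total 0); column heights now [0 0 0 0 4 0], max=4
Drop 2: I rot3 at col 1 lands with bottom-row=0; cleared 0 line(s) (total 0); column heights now [0 4 0 0 4 0], max=4
Drop 3: O rot1 at col 0 lands with bottom-row=4; cleared 0 line(s) (total 0); column heights now [6 6 0 0 4 0], max=6
Drop 4: I rot0 at col 1 lands with bottom-row=6; cleared 0 line(s) (total 0); column heights now [6 7 7 7 7 0], max=7
Drop 5: O rot1 at col 4 lands with bottom-row=7; cleared 0 line(s) (total 0); column heights now [6 7 7 7 9 9], max=9

Answer: 0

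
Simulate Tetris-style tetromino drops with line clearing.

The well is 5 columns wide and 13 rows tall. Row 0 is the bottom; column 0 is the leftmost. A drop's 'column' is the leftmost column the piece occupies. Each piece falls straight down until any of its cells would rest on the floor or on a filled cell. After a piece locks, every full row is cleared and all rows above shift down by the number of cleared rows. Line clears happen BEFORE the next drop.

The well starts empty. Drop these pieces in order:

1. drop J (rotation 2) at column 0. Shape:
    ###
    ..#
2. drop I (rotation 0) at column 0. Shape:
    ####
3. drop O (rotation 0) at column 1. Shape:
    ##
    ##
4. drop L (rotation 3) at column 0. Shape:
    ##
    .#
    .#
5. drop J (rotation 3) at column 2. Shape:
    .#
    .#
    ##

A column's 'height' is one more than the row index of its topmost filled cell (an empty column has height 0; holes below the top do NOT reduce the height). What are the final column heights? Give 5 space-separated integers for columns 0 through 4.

Answer: 8 8 6 8 0

Derivation:
Drop 1: J rot2 at col 0 lands with bottom-row=0; cleared 0 line(s) (total 0); column heights now [2 2 2 0 0], max=2
Drop 2: I rot0 at col 0 lands with bottom-row=2; cleared 0 line(s) (total 0); column heights now [3 3 3 3 0], max=3
Drop 3: O rot0 at col 1 lands with bottom-row=3; cleared 0 line(s) (total 0); column heights now [3 5 5 3 0], max=5
Drop 4: L rot3 at col 0 lands with bottom-row=5; cleared 0 line(s) (total 0); column heights now [8 8 5 3 0], max=8
Drop 5: J rot3 at col 2 lands with bottom-row=5; cleared 0 line(s) (total 0); column heights now [8 8 6 8 0], max=8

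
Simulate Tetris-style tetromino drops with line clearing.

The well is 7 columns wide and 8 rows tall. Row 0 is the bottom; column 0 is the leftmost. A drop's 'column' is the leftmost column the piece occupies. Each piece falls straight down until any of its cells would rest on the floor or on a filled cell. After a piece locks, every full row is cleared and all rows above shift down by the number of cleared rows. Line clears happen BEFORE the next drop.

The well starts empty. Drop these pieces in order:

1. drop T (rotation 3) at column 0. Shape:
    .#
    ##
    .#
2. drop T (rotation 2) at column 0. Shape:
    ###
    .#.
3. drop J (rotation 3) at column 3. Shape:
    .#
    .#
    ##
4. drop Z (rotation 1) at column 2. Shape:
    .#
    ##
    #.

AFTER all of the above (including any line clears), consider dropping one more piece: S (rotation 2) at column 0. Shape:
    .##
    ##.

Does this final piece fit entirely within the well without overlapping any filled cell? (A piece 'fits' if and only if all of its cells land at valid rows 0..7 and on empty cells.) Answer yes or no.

Drop 1: T rot3 at col 0 lands with bottom-row=0; cleared 0 line(s) (total 0); column heights now [2 3 0 0 0 0 0], max=3
Drop 2: T rot2 at col 0 lands with bottom-row=3; cleared 0 line(s) (total 0); column heights now [5 5 5 0 0 0 0], max=5
Drop 3: J rot3 at col 3 lands with bottom-row=0; cleared 0 line(s) (total 0); column heights now [5 5 5 1 3 0 0], max=5
Drop 4: Z rot1 at col 2 lands with bottom-row=5; cleared 0 line(s) (total 0); column heights now [5 5 7 8 3 0 0], max=8
Test piece S rot2 at col 0 (width 3): heights before test = [5 5 7 8 3 0 0]; fits = True

Answer: yes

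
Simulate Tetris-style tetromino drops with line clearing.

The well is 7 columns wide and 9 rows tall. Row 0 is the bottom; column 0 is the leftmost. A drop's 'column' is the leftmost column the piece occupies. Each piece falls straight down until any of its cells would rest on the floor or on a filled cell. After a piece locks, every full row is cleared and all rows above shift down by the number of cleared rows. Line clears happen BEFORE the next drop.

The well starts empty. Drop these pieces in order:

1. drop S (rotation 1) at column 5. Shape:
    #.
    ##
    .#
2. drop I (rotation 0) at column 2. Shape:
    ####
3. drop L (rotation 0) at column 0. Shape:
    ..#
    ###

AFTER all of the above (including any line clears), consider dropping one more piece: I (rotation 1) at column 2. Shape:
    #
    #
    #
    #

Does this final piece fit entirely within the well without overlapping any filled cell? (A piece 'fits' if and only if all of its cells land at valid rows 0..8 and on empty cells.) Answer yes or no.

Drop 1: S rot1 at col 5 lands with bottom-row=0; cleared 0 line(s) (total 0); column heights now [0 0 0 0 0 3 2], max=3
Drop 2: I rot0 at col 2 lands with bottom-row=3; cleared 0 line(s) (total 0); column heights now [0 0 4 4 4 4 2], max=4
Drop 3: L rot0 at col 0 lands with bottom-row=4; cleared 0 line(s) (total 0); column heights now [5 5 6 4 4 4 2], max=6
Test piece I rot1 at col 2 (width 1): heights before test = [5 5 6 4 4 4 2]; fits = False

Answer: no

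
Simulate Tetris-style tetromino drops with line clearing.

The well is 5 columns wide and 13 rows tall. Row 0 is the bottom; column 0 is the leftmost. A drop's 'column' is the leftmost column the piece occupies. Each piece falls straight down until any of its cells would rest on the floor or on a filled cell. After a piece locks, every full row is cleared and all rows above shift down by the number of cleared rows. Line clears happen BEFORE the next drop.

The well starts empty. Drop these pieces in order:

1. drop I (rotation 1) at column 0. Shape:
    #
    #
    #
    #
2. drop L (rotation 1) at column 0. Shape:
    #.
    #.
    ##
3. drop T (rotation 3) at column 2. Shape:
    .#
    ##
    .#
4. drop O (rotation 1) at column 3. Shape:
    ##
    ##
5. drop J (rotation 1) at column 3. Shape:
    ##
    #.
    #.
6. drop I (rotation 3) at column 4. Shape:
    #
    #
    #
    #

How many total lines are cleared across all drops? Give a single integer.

Answer: 0

Derivation:
Drop 1: I rot1 at col 0 lands with bottom-row=0; cleared 0 line(s) (total 0); column heights now [4 0 0 0 0], max=4
Drop 2: L rot1 at col 0 lands with bottom-row=4; cleared 0 line(s) (total 0); column heights now [7 5 0 0 0], max=7
Drop 3: T rot3 at col 2 lands with bottom-row=0; cleared 0 line(s) (total 0); column heights now [7 5 2 3 0], max=7
Drop 4: O rot1 at col 3 lands with bottom-row=3; cleared 0 line(s) (total 0); column heights now [7 5 2 5 5], max=7
Drop 5: J rot1 at col 3 lands with bottom-row=5; cleared 0 line(s) (total 0); column heights now [7 5 2 8 8], max=8
Drop 6: I rot3 at col 4 lands with bottom-row=8; cleared 0 line(s) (total 0); column heights now [7 5 2 8 12], max=12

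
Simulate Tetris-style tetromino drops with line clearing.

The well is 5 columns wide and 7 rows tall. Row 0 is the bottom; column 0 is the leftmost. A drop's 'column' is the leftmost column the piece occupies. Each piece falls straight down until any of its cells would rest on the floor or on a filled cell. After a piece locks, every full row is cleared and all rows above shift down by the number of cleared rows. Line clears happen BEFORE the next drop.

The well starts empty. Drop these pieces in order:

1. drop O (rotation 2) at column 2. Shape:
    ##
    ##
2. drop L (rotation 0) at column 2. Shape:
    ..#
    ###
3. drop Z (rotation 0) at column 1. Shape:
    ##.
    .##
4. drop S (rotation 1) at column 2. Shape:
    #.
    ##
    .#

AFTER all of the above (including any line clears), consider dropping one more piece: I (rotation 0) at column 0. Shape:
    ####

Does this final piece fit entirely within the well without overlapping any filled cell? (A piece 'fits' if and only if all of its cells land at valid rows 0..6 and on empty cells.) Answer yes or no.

Answer: no

Derivation:
Drop 1: O rot2 at col 2 lands with bottom-row=0; cleared 0 line(s) (total 0); column heights now [0 0 2 2 0], max=2
Drop 2: L rot0 at col 2 lands with bottom-row=2; cleared 0 line(s) (total 0); column heights now [0 0 3 3 4], max=4
Drop 3: Z rot0 at col 1 lands with bottom-row=3; cleared 0 line(s) (total 0); column heights now [0 5 5 4 4], max=5
Drop 4: S rot1 at col 2 lands with bottom-row=4; cleared 0 line(s) (total 0); column heights now [0 5 7 6 4], max=7
Test piece I rot0 at col 0 (width 4): heights before test = [0 5 7 6 4]; fits = False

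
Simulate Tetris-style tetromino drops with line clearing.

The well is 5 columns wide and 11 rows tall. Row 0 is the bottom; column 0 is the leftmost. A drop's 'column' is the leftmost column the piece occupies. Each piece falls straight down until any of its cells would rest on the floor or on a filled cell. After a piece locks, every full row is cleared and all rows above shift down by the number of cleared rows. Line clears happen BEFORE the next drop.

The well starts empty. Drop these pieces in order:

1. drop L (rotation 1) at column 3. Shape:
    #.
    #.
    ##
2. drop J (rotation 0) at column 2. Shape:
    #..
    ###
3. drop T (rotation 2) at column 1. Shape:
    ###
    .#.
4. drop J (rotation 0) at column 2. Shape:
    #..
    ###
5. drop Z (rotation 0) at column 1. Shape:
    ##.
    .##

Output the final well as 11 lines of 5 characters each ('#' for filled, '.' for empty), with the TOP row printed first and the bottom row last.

Answer: .##..
..##.
..#..
..###
.###.
..#..
..#..
..###
...#.
...#.
...##

Derivation:
Drop 1: L rot1 at col 3 lands with bottom-row=0; cleared 0 line(s) (total 0); column heights now [0 0 0 3 1], max=3
Drop 2: J rot0 at col 2 lands with bottom-row=3; cleared 0 line(s) (total 0); column heights now [0 0 5 4 4], max=5
Drop 3: T rot2 at col 1 lands with bottom-row=5; cleared 0 line(s) (total 0); column heights now [0 7 7 7 4], max=7
Drop 4: J rot0 at col 2 lands with bottom-row=7; cleared 0 line(s) (total 0); column heights now [0 7 9 8 8], max=9
Drop 5: Z rot0 at col 1 lands with bottom-row=9; cleared 0 line(s) (total 0); column heights now [0 11 11 10 8], max=11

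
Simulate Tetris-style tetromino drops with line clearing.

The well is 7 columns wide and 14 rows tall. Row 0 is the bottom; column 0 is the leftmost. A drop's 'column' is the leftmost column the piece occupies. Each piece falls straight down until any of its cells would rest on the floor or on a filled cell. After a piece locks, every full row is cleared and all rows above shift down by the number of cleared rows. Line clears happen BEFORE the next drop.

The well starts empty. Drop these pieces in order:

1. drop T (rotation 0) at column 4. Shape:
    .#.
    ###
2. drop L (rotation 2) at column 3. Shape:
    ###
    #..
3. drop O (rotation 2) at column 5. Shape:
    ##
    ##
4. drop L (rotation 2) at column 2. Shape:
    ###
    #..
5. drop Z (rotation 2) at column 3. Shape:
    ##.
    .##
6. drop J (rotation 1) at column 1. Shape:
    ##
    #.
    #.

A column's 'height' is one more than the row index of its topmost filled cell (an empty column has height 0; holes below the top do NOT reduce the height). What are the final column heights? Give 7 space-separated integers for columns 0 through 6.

Answer: 0 5 5 7 7 6 5

Derivation:
Drop 1: T rot0 at col 4 lands with bottom-row=0; cleared 0 line(s) (total 0); column heights now [0 0 0 0 1 2 1], max=2
Drop 2: L rot2 at col 3 lands with bottom-row=1; cleared 0 line(s) (total 0); column heights now [0 0 0 3 3 3 1], max=3
Drop 3: O rot2 at col 5 lands with bottom-row=3; cleared 0 line(s) (total 0); column heights now [0 0 0 3 3 5 5], max=5
Drop 4: L rot2 at col 2 lands with bottom-row=2; cleared 0 line(s) (total 0); column heights now [0 0 4 4 4 5 5], max=5
Drop 5: Z rot2 at col 3 lands with bottom-row=5; cleared 0 line(s) (total 0); column heights now [0 0 4 7 7 6 5], max=7
Drop 6: J rot1 at col 1 lands with bottom-row=2; cleared 0 line(s) (total 0); column heights now [0 5 5 7 7 6 5], max=7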